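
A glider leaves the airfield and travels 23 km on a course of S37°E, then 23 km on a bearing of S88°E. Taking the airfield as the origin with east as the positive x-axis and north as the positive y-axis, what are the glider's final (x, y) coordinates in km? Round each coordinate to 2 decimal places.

Leg 1 (S37°E, 23 km): east 23 sin 143° = 13.84, north 23 cos 143° = -18.37
Leg 2 (S88°E, 23 km): east 23 sin 92° = 22.99, north 23 cos 92° = -0.80
Summing: 36.83 km east, -19.17 km north → (36.83, -19.17).

(36.83, -19.17)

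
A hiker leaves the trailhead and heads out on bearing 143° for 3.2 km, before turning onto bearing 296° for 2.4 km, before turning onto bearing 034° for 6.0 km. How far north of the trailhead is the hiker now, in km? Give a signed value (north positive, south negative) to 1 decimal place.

3.5 km

Leg 1 (143°, 3.2 km): east 3.2 sin 143° = 1.93, north 3.2 cos 143° = -2.56
Leg 2 (296°, 2.4 km): east 2.4 sin 296° = -2.16, north 2.4 cos 296° = 1.05
Leg 3 (034°, 6.0 km): east 6.0 sin 34° = 3.36, north 6.0 cos 34° = 4.97
Net north component: 3.47 km.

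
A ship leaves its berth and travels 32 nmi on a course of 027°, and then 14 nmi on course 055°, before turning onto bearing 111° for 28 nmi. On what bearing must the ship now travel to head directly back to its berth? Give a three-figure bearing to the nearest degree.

243°

Leg 1 (027°, 32 nmi): east 32 sin 27° = 14.53, north 32 cos 27° = 28.51
Leg 2 (055°, 14 nmi): east 14 sin 55° = 11.47, north 14 cos 55° = 8.03
Leg 3 (111°, 28 nmi): east 28 sin 111° = 26.14, north 28 cos 111° = -10.03
Net displacement: 52.14 east, 26.51 north. Direction back to start is (-52.14, -26.51): bearing = atan2(-52.14, -26.51) mod 360° = 243.05° ≈ 243°.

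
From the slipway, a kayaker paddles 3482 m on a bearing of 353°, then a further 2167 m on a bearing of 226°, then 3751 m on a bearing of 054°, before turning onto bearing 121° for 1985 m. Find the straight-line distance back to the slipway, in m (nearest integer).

Leg 1 (353°, 3482 m): east 3482 sin 353° = -424.35, north 3482 cos 353° = 3456.05
Leg 2 (226°, 2167 m): east 2167 sin 226° = -1558.81, north 2167 cos 226° = -1505.32
Leg 3 (054°, 3751 m): east 3751 sin 54° = 3034.62, north 3751 cos 54° = 2204.78
Leg 4 (121°, 1985 m): east 1985 sin 121° = 1701.48, north 1985 cos 121° = -1022.35
Net: 2752.94 east, 3133.15 north. Distance = √((2752.94)² + (3133.15)²) = 4170.771 m.

4171 m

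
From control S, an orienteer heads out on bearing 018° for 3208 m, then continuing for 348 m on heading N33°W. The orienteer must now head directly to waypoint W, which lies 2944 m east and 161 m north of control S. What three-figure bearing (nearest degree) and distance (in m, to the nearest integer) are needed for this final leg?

146°, 3836 m

Leg 1 (018°, 3208 m): east 3208 sin 18° = 991.33, north 3208 cos 18° = 3050.99
Leg 2 (N33°W, 348 m): east 348 sin 327° = -189.53, north 348 cos 327° = 291.86
Current position: (801.79, 3342.85). Target: (2944, 161). Remaining: Δeast = 2142.21, Δnorth = -3181.85.
Bearing = atan2(2142.21, -3181.85) mod 360° = 146.05°; distance = √((2142.21)² + (-3181.85)²) = 3835.779 m.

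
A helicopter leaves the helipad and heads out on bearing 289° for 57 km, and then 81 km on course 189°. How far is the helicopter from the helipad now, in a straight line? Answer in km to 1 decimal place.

Leg 1 (289°, 57 km): east 57 sin 289° = -53.89, north 57 cos 289° = 18.56
Leg 2 (189°, 81 km): east 81 sin 189° = -12.67, north 81 cos 189° = -80.00
Net: -66.57 east, -61.45 north. Distance = √((-66.57)² + (-61.45)²) = 90.590 km.

90.6 km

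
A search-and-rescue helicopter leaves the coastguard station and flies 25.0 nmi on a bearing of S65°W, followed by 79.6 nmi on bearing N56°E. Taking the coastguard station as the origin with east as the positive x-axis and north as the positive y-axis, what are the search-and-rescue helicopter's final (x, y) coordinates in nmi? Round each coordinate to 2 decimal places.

(43.33, 33.95)

Leg 1 (S65°W, 25.0 nmi): east 25.0 sin 245° = -22.66, north 25.0 cos 245° = -10.57
Leg 2 (N56°E, 79.6 nmi): east 79.6 sin 56° = 65.99, north 79.6 cos 56° = 44.51
Summing: 43.33 nmi east, 33.95 nmi north → (43.33, 33.95).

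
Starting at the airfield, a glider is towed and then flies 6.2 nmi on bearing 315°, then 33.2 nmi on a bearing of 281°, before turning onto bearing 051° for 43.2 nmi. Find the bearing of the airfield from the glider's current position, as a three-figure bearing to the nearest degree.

175°

Leg 1 (315°, 6.2 nmi): east 6.2 sin 315° = -4.38, north 6.2 cos 315° = 4.38
Leg 2 (281°, 33.2 nmi): east 33.2 sin 281° = -32.59, north 33.2 cos 281° = 6.33
Leg 3 (051°, 43.2 nmi): east 43.2 sin 51° = 33.57, north 43.2 cos 51° = 27.19
Net displacement: -3.40 east, 37.91 north. Direction back to start is (3.40, -37.91): bearing = atan2(3.40, -37.91) mod 360° = 174.87° ≈ 175°.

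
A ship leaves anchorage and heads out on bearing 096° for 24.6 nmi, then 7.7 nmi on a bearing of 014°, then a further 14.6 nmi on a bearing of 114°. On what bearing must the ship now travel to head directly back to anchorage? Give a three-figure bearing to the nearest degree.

Leg 1 (096°, 24.6 nmi): east 24.6 sin 96° = 24.47, north 24.6 cos 96° = -2.57
Leg 2 (014°, 7.7 nmi): east 7.7 sin 14° = 1.86, north 7.7 cos 14° = 7.47
Leg 3 (114°, 14.6 nmi): east 14.6 sin 114° = 13.34, north 14.6 cos 114° = -5.94
Net displacement: 39.67 east, -1.04 north. Direction back to start is (-39.67, 1.04): bearing = atan2(-39.67, 1.04) mod 360° = 271.50° ≈ 271°.

271°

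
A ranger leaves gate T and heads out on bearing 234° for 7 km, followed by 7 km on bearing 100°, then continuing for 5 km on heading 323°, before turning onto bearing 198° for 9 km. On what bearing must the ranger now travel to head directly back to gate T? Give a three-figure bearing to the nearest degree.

025°

Leg 1 (234°, 7 km): east 7 sin 234° = -5.66, north 7 cos 234° = -4.11
Leg 2 (100°, 7 km): east 7 sin 100° = 6.89, north 7 cos 100° = -1.22
Leg 3 (323°, 5 km): east 5 sin 323° = -3.01, north 5 cos 323° = 3.99
Leg 4 (198°, 9 km): east 9 sin 198° = -2.78, north 9 cos 198° = -8.56
Net displacement: -4.56 east, -9.90 north. Direction back to start is (4.56, 9.90): bearing = atan2(4.56, 9.90) mod 360° = 24.74° ≈ 025°.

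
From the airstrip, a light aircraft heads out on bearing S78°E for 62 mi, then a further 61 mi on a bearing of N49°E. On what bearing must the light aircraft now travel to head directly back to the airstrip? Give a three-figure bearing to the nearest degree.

Leg 1 (S78°E, 62 mi): east 62 sin 102° = 60.65, north 62 cos 102° = -12.89
Leg 2 (N49°E, 61 mi): east 61 sin 49° = 46.04, north 61 cos 49° = 40.02
Net displacement: 106.68 east, 27.13 north. Direction back to start is (-106.68, -27.13): bearing = atan2(-106.68, -27.13) mod 360° = 255.73° ≈ 256°.

256°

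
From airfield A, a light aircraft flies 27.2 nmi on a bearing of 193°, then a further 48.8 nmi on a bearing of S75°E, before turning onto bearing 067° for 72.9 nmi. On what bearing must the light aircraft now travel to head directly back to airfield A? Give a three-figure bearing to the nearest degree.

Leg 1 (193°, 27.2 nmi): east 27.2 sin 193° = -6.12, north 27.2 cos 193° = -26.50
Leg 2 (S75°E, 48.8 nmi): east 48.8 sin 105° = 47.14, north 48.8 cos 105° = -12.63
Leg 3 (067°, 72.9 nmi): east 72.9 sin 67° = 67.10, north 72.9 cos 67° = 28.48
Net displacement: 108.12 east, -10.65 north. Direction back to start is (-108.12, 10.65): bearing = atan2(-108.12, 10.65) mod 360° = 275.62° ≈ 276°.

276°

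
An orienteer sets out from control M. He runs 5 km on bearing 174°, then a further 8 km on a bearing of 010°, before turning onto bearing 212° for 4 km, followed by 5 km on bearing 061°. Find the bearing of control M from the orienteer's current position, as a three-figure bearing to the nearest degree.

Leg 1 (174°, 5 km): east 5 sin 174° = 0.52, north 5 cos 174° = -4.97
Leg 2 (010°, 8 km): east 8 sin 10° = 1.39, north 8 cos 10° = 7.88
Leg 3 (212°, 4 km): east 4 sin 212° = -2.12, north 4 cos 212° = -3.39
Leg 4 (061°, 5 km): east 5 sin 61° = 4.37, north 5 cos 61° = 2.42
Net displacement: 4.17 east, 1.94 north. Direction back to start is (-4.17, -1.94): bearing = atan2(-4.17, -1.94) mod 360° = 245.05° ≈ 245°.

245°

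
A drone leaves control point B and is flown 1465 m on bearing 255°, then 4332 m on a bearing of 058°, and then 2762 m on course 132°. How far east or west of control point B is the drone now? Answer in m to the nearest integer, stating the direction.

4311 m east

Leg 1 (255°, 1465 m): east 1465 sin 255° = -1415.08, north 1465 cos 255° = -379.17
Leg 2 (058°, 4332 m): east 4332 sin 58° = 3673.74, north 4332 cos 58° = 2295.61
Leg 3 (132°, 2762 m): east 2762 sin 132° = 2052.57, north 2762 cos 132° = -1848.14
Net east component: 4311.23 m.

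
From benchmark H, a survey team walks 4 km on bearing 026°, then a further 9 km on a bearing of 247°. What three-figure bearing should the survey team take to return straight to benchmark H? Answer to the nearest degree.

091°

Leg 1 (026°, 4 km): east 4 sin 26° = 1.75, north 4 cos 26° = 3.60
Leg 2 (247°, 9 km): east 9 sin 247° = -8.28, north 9 cos 247° = -3.52
Net displacement: -6.53 east, 0.08 north. Direction back to start is (6.53, -0.08): bearing = atan2(6.53, -0.08) mod 360° = 90.69° ≈ 091°.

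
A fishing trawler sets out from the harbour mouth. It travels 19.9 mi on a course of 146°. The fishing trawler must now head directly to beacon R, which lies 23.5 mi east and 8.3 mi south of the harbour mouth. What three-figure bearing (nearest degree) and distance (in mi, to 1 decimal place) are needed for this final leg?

056°, 14.8 mi

Leg 1 (146°, 19.9 mi): east 19.9 sin 146° = 11.13, north 19.9 cos 146° = -16.50
Current position: (11.13, -16.50). Target: (23.5, -8.3). Remaining: Δeast = 12.37, Δnorth = 8.20.
Bearing = atan2(12.37, 8.20) mod 360° = 56.47°; distance = √((12.37)² + (8.20)²) = 14.842 mi.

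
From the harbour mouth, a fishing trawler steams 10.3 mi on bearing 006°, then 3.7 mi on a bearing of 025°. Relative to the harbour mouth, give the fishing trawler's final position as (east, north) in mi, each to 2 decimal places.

(2.64, 13.60)

Leg 1 (006°, 10.3 mi): east 10.3 sin 6° = 1.08, north 10.3 cos 6° = 10.24
Leg 2 (025°, 3.7 mi): east 3.7 sin 25° = 1.56, north 3.7 cos 25° = 3.35
Summing: 2.64 mi east, 13.60 mi north → (2.64, 13.60).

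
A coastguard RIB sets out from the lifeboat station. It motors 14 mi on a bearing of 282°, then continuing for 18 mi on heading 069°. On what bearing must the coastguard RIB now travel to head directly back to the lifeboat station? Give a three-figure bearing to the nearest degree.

Leg 1 (282°, 14 mi): east 14 sin 282° = -13.69, north 14 cos 282° = 2.91
Leg 2 (069°, 18 mi): east 18 sin 69° = 16.80, north 18 cos 69° = 6.45
Net displacement: 3.11 east, 9.36 north. Direction back to start is (-3.11, -9.36): bearing = atan2(-3.11, -9.36) mod 360° = 198.38° ≈ 198°.

198°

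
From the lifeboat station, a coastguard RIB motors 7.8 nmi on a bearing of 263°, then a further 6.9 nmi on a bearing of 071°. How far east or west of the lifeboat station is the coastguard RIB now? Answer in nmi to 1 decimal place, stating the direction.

Leg 1 (263°, 7.8 nmi): east 7.8 sin 263° = -7.74, north 7.8 cos 263° = -0.95
Leg 2 (071°, 6.9 nmi): east 6.9 sin 71° = 6.52, north 6.9 cos 71° = 2.25
Net east component: -1.22 nmi.

1.2 nmi west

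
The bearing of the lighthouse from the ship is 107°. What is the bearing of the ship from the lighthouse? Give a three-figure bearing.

Back-bearing = 107° + 180° = 287°.

287°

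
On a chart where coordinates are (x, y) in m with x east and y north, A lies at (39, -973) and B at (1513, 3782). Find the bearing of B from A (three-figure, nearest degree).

Δeast = 1513 − 39 = 1474.00; Δnorth = 3782 − -973 = 4755.00.
Bearing = atan2(Δeast, Δnorth) mod 360° = 17.22° ≈ 017°.

017°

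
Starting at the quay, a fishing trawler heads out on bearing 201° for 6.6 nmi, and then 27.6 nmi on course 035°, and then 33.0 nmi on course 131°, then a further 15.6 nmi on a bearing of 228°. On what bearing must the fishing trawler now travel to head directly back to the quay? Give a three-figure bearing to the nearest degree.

Leg 1 (201°, 6.6 nmi): east 6.6 sin 201° = -2.37, north 6.6 cos 201° = -6.16
Leg 2 (035°, 27.6 nmi): east 27.6 sin 35° = 15.83, north 27.6 cos 35° = 22.61
Leg 3 (131°, 33.0 nmi): east 33.0 sin 131° = 24.91, north 33.0 cos 131° = -21.65
Leg 4 (228°, 15.6 nmi): east 15.6 sin 228° = -11.59, north 15.6 cos 228° = -10.44
Net displacement: 26.78 east, -15.64 north. Direction back to start is (-26.78, 15.64): bearing = atan2(-26.78, 15.64) mod 360° = 300.29° ≈ 300°.

300°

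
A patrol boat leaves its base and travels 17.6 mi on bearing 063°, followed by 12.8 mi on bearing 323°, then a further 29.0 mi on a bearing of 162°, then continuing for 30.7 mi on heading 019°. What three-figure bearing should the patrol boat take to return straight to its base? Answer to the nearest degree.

234°

Leg 1 (063°, 17.6 mi): east 17.6 sin 63° = 15.68, north 17.6 cos 63° = 7.99
Leg 2 (323°, 12.8 mi): east 12.8 sin 323° = -7.70, north 12.8 cos 323° = 10.22
Leg 3 (162°, 29.0 mi): east 29.0 sin 162° = 8.96, north 29.0 cos 162° = -27.58
Leg 4 (019°, 30.7 mi): east 30.7 sin 19° = 9.99, north 30.7 cos 19° = 29.03
Net displacement: 26.93 east, 19.66 north. Direction back to start is (-26.93, -19.66): bearing = atan2(-26.93, -19.66) mod 360° = 233.87° ≈ 234°.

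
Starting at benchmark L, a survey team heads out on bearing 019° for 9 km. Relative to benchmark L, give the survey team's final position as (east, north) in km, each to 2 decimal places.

Leg 1 (019°, 9 km): east 9 sin 19° = 2.93, north 9 cos 19° = 8.51
Summing: 2.93 km east, 8.51 km north → (2.93, 8.51).

(2.93, 8.51)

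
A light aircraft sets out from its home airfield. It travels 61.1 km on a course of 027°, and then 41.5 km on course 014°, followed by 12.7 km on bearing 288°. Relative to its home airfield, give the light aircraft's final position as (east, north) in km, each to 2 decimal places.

(25.70, 98.63)

Leg 1 (027°, 61.1 km): east 61.1 sin 27° = 27.74, north 61.1 cos 27° = 54.44
Leg 2 (014°, 41.5 km): east 41.5 sin 14° = 10.04, north 41.5 cos 14° = 40.27
Leg 3 (288°, 12.7 km): east 12.7 sin 288° = -12.08, north 12.7 cos 288° = 3.92
Summing: 25.70 km east, 98.63 km north → (25.70, 98.63).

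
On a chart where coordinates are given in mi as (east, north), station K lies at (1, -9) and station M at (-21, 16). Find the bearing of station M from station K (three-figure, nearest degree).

319°

Δeast = -21 − 1 = -22.00; Δnorth = 16 − -9 = 25.00.
Bearing = atan2(Δeast, Δnorth) mod 360° = 318.65° ≈ 319°.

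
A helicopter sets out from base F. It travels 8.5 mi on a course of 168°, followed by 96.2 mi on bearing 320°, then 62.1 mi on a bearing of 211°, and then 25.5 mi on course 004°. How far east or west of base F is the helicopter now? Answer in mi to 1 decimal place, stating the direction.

Leg 1 (168°, 8.5 mi): east 8.5 sin 168° = 1.77, north 8.5 cos 168° = -8.31
Leg 2 (320°, 96.2 mi): east 96.2 sin 320° = -61.84, north 96.2 cos 320° = 73.69
Leg 3 (211°, 62.1 mi): east 62.1 sin 211° = -31.98, north 62.1 cos 211° = -53.23
Leg 4 (004°, 25.5 mi): east 25.5 sin 4° = 1.78, north 25.5 cos 4° = 25.44
Net east component: -90.27 mi.

90.3 mi west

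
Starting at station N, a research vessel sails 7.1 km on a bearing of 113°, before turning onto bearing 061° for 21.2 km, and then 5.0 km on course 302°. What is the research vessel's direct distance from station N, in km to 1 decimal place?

Leg 1 (113°, 7.1 km): east 7.1 sin 113° = 6.54, north 7.1 cos 113° = -2.77
Leg 2 (061°, 21.2 km): east 21.2 sin 61° = 18.54, north 21.2 cos 61° = 10.28
Leg 3 (302°, 5.0 km): east 5.0 sin 302° = -4.24, north 5.0 cos 302° = 2.65
Net: 20.84 east, 10.15 north. Distance = √((20.84)² + (10.15)²) = 23.179 km.

23.2 km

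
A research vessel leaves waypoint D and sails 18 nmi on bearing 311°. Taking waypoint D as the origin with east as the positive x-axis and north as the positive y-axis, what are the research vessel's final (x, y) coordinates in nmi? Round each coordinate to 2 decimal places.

(-13.58, 11.81)

Leg 1 (311°, 18 nmi): east 18 sin 311° = -13.58, north 18 cos 311° = 11.81
Summing: -13.58 nmi east, 11.81 nmi north → (-13.58, 11.81).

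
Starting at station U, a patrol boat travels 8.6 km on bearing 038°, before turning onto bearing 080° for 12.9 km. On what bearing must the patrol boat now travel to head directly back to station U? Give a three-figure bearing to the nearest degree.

Leg 1 (038°, 8.6 km): east 8.6 sin 38° = 5.29, north 8.6 cos 38° = 6.78
Leg 2 (080°, 12.9 km): east 12.9 sin 80° = 12.70, north 12.9 cos 80° = 2.24
Net displacement: 18.00 east, 9.02 north. Direction back to start is (-18.00, -9.02): bearing = atan2(-18.00, -9.02) mod 360° = 243.39° ≈ 243°.

243°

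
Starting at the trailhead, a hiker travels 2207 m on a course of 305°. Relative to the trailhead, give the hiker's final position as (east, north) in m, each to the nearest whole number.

Leg 1 (305°, 2207 m): east 2207 sin 305° = -1807.87, north 2207 cos 305° = 1265.88
Summing: -1807.87 m east, 1265.88 m north → (-1808, 1266).

(-1808, 1266)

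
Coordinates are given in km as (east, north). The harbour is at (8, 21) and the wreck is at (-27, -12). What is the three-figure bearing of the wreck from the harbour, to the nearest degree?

227°

Δeast = -27 − 8 = -35.00; Δnorth = -12 − 21 = -33.00.
Bearing = atan2(Δeast, Δnorth) mod 360° = 226.68° ≈ 227°.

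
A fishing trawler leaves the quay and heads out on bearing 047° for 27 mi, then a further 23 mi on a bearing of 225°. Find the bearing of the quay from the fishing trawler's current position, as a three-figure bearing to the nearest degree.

Leg 1 (047°, 27 mi): east 27 sin 47° = 19.75, north 27 cos 47° = 18.41
Leg 2 (225°, 23 mi): east 23 sin 225° = -16.26, north 23 cos 225° = -16.26
Net displacement: 3.48 east, 2.15 north. Direction back to start is (-3.48, -2.15): bearing = atan2(-3.48, -2.15) mod 360° = 238.31° ≈ 238°.

238°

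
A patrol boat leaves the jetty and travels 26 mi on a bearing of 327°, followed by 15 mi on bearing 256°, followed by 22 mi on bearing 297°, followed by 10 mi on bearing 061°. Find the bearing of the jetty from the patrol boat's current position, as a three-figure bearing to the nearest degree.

Leg 1 (327°, 26 mi): east 26 sin 327° = -14.16, north 26 cos 327° = 21.81
Leg 2 (256°, 15 mi): east 15 sin 256° = -14.55, north 15 cos 256° = -3.63
Leg 3 (297°, 22 mi): east 22 sin 297° = -19.60, north 22 cos 297° = 9.99
Leg 4 (061°, 10 mi): east 10 sin 61° = 8.75, north 10 cos 61° = 4.85
Net displacement: -39.57 east, 33.01 north. Direction back to start is (39.57, -33.01): bearing = atan2(39.57, -33.01) mod 360° = 129.84° ≈ 130°.

130°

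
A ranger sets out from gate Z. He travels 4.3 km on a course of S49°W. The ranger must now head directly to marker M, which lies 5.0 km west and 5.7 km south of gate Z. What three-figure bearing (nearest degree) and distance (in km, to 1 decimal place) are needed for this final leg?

Leg 1 (S49°W, 4.3 km): east 4.3 sin 229° = -3.25, north 4.3 cos 229° = -2.82
Current position: (-3.25, -2.82). Target: (-5.0, -5.7). Remaining: Δeast = -1.75, Δnorth = -2.88.
Bearing = atan2(-1.75, -2.88) mod 360° = 211.36°; distance = √((-1.75)² + (-2.88)²) = 3.372 km.

211°, 3.4 km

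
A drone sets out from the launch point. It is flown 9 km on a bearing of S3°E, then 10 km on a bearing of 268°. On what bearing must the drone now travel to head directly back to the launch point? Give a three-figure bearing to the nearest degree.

Leg 1 (S3°E, 9 km): east 9 sin 177° = 0.47, north 9 cos 177° = -8.99
Leg 2 (268°, 10 km): east 10 sin 268° = -9.99, north 10 cos 268° = -0.35
Net displacement: -9.52 east, -9.34 north. Direction back to start is (9.52, 9.34): bearing = atan2(9.52, 9.34) mod 360° = 45.57° ≈ 046°.

046°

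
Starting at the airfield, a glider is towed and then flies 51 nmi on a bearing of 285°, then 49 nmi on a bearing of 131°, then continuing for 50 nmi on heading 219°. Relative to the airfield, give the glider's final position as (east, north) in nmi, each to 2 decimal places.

(-43.75, -57.80)

Leg 1 (285°, 51 nmi): east 51 sin 285° = -49.26, north 51 cos 285° = 13.20
Leg 2 (131°, 49 nmi): east 49 sin 131° = 36.98, north 49 cos 131° = -32.15
Leg 3 (219°, 50 nmi): east 50 sin 219° = -31.47, north 50 cos 219° = -38.86
Summing: -43.75 nmi east, -57.80 nmi north → (-43.75, -57.80).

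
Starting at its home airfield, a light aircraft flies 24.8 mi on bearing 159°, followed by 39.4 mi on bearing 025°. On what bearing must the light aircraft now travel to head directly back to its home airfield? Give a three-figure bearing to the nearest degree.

244°

Leg 1 (159°, 24.8 mi): east 24.8 sin 159° = 8.89, north 24.8 cos 159° = -23.15
Leg 2 (025°, 39.4 mi): east 39.4 sin 25° = 16.65, north 39.4 cos 25° = 35.71
Net displacement: 25.54 east, 12.56 north. Direction back to start is (-25.54, -12.56): bearing = atan2(-25.54, -12.56) mod 360° = 243.82° ≈ 244°.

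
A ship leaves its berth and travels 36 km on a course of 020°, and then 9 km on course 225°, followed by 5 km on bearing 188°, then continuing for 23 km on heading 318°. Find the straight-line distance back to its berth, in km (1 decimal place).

40.9 km

Leg 1 (020°, 36 km): east 36 sin 20° = 12.31, north 36 cos 20° = 33.83
Leg 2 (225°, 9 km): east 9 sin 225° = -6.36, north 9 cos 225° = -6.36
Leg 3 (188°, 5 km): east 5 sin 188° = -0.70, north 5 cos 188° = -4.95
Leg 4 (318°, 23 km): east 23 sin 318° = -15.39, north 23 cos 318° = 17.09
Net: -10.14 east, 39.61 north. Distance = √((-10.14)² + (39.61)²) = 40.883 km.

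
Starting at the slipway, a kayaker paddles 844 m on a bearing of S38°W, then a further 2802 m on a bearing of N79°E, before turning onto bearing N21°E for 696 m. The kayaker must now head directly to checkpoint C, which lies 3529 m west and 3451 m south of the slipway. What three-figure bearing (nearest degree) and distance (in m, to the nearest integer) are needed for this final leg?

Leg 1 (S38°W, 844 m): east 844 sin 218° = -519.62, north 844 cos 218° = -665.08
Leg 2 (N79°E, 2802 m): east 2802 sin 79° = 2750.52, north 2802 cos 79° = 534.65
Leg 3 (N21°E, 696 m): east 696 sin 21° = 249.42, north 696 cos 21° = 649.77
Current position: (2480.33, 519.34). Target: (-3529, -3451). Remaining: Δeast = -6009.33, Δnorth = -3970.34.
Bearing = atan2(-6009.33, -3970.34) mod 360° = 236.55°; distance = √((-6009.33)² + (-3970.34)²) = 7202.470 m.

237°, 7202 m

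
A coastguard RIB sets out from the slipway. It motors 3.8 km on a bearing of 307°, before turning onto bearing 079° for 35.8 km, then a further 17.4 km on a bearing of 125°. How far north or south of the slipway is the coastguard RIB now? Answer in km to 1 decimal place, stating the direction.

0.9 km south

Leg 1 (307°, 3.8 km): east 3.8 sin 307° = -3.03, north 3.8 cos 307° = 2.29
Leg 2 (079°, 35.8 km): east 35.8 sin 79° = 35.14, north 35.8 cos 79° = 6.83
Leg 3 (125°, 17.4 km): east 17.4 sin 125° = 14.25, north 17.4 cos 125° = -9.98
Net north component: -0.86 km.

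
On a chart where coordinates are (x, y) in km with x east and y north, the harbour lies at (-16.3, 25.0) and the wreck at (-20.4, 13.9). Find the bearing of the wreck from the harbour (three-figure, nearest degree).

Δeast = -20.4 − -16.3 = -4.10; Δnorth = 13.9 − 25.0 = -11.10.
Bearing = atan2(Δeast, Δnorth) mod 360° = 200.27° ≈ 200°.

200°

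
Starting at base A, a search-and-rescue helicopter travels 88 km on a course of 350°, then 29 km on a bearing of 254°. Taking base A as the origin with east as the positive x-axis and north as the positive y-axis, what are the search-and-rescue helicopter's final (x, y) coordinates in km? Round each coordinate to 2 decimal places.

Leg 1 (350°, 88 km): east 88 sin 350° = -15.28, north 88 cos 350° = 86.66
Leg 2 (254°, 29 km): east 29 sin 254° = -27.88, north 29 cos 254° = -7.99
Summing: -43.16 km east, 78.67 km north → (-43.16, 78.67).

(-43.16, 78.67)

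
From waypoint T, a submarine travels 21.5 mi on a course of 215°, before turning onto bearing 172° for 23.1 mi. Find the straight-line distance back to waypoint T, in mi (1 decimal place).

41.5 mi

Leg 1 (215°, 21.5 mi): east 21.5 sin 215° = -12.33, north 21.5 cos 215° = -17.61
Leg 2 (172°, 23.1 mi): east 23.1 sin 172° = 3.21, north 23.1 cos 172° = -22.88
Net: -9.12 east, -40.49 north. Distance = √((-9.12)² + (-40.49)²) = 41.501 mi.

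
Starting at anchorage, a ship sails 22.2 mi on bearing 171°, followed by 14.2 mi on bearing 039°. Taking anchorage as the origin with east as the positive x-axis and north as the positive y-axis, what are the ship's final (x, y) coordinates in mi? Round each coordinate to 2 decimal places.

(12.41, -10.89)

Leg 1 (171°, 22.2 mi): east 22.2 sin 171° = 3.47, north 22.2 cos 171° = -21.93
Leg 2 (039°, 14.2 mi): east 14.2 sin 39° = 8.94, north 14.2 cos 39° = 11.04
Summing: 12.41 mi east, -10.89 mi north → (12.41, -10.89).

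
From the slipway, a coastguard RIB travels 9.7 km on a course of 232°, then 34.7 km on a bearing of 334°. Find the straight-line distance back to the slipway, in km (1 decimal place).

Leg 1 (232°, 9.7 km): east 9.7 sin 232° = -7.64, north 9.7 cos 232° = -5.97
Leg 2 (334°, 34.7 km): east 34.7 sin 334° = -15.21, north 34.7 cos 334° = 31.19
Net: -22.86 east, 25.22 north. Distance = √((-22.86)² + (25.22)²) = 34.033 km.

34.0 km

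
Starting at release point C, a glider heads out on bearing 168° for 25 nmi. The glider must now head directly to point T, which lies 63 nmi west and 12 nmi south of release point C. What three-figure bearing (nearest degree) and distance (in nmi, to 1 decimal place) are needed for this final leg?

Leg 1 (168°, 25 nmi): east 25 sin 168° = 5.20, north 25 cos 168° = -24.45
Current position: (5.20, -24.45). Target: (-63, -12). Remaining: Δeast = -68.20, Δnorth = 12.45.
Bearing = atan2(-68.20, 12.45) mod 360° = 280.35°; distance = √((-68.20)² + (12.45)²) = 69.326 nmi.

280°, 69.3 nmi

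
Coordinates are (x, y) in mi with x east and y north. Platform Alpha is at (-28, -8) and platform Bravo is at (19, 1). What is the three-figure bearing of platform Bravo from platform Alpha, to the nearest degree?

Δeast = 19 − -28 = 47.00; Δnorth = 1 − -8 = 9.00.
Bearing = atan2(Δeast, Δnorth) mod 360° = 79.16° ≈ 079°.

079°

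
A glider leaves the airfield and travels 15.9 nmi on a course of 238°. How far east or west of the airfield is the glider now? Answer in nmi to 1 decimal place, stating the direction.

Leg 1 (238°, 15.9 nmi): east 15.9 sin 238° = -13.48, north 15.9 cos 238° = -8.43
Net east component: -13.48 nmi.

13.5 nmi west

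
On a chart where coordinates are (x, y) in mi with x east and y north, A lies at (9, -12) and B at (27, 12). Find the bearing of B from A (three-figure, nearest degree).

037°

Δeast = 27 − 9 = 18.00; Δnorth = 12 − -12 = 24.00.
Bearing = atan2(Δeast, Δnorth) mod 360° = 36.87° ≈ 037°.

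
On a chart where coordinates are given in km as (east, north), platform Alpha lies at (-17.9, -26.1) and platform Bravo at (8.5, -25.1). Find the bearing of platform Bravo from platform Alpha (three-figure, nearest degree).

Δeast = 8.5 − -17.9 = 26.40; Δnorth = -25.1 − -26.1 = 1.00.
Bearing = atan2(Δeast, Δnorth) mod 360° = 87.83° ≈ 088°.

088°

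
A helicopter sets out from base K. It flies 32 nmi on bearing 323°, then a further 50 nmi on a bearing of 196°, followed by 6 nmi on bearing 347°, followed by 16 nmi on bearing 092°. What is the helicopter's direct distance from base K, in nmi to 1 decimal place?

Leg 1 (323°, 32 nmi): east 32 sin 323° = -19.26, north 32 cos 323° = 25.56
Leg 2 (196°, 50 nmi): east 50 sin 196° = -13.78, north 50 cos 196° = -48.06
Leg 3 (347°, 6 nmi): east 6 sin 347° = -1.35, north 6 cos 347° = 5.85
Leg 4 (092°, 16 nmi): east 16 sin 92° = 15.99, north 16 cos 92° = -0.56
Net: -18.40 east, -17.22 north. Distance = √((-18.40)² + (-17.22)²) = 25.200 nmi.

25.2 nmi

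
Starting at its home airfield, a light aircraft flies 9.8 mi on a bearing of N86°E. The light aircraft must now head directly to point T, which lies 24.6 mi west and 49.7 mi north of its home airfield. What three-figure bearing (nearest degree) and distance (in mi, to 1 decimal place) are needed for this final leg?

325°, 59.9 mi

Leg 1 (N86°E, 9.8 mi): east 9.8 sin 86° = 9.78, north 9.8 cos 86° = 0.68
Current position: (9.78, 0.68). Target: (-24.6, 49.7). Remaining: Δeast = -34.38, Δnorth = 49.02.
Bearing = atan2(-34.38, 49.02) mod 360° = 324.96°; distance = √((-34.38)² + (49.02)²) = 59.869 mi.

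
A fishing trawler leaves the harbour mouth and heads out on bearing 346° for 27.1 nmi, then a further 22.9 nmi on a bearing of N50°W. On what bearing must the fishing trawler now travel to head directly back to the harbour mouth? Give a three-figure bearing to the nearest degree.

150°

Leg 1 (346°, 27.1 nmi): east 27.1 sin 346° = -6.56, north 27.1 cos 346° = 26.30
Leg 2 (N50°W, 22.9 nmi): east 22.9 sin 310° = -17.54, north 22.9 cos 310° = 14.72
Net displacement: -24.10 east, 41.01 north. Direction back to start is (24.10, -41.01): bearing = atan2(24.10, -41.01) mod 360° = 149.56° ≈ 150°.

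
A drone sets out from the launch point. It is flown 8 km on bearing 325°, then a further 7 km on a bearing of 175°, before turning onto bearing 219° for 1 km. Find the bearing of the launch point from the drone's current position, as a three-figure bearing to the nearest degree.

075°

Leg 1 (325°, 8 km): east 8 sin 325° = -4.59, north 8 cos 325° = 6.55
Leg 2 (175°, 7 km): east 7 sin 175° = 0.61, north 7 cos 175° = -6.97
Leg 3 (219°, 1 km): east 1 sin 219° = -0.63, north 1 cos 219° = -0.78
Net displacement: -4.61 east, -1.20 north. Direction back to start is (4.61, 1.20): bearing = atan2(4.61, 1.20) mod 360° = 75.43° ≈ 075°.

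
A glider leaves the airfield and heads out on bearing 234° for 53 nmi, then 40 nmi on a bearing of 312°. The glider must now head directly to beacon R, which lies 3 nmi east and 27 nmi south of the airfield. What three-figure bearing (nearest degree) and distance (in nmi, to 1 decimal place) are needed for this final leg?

107°, 78.9 nmi

Leg 1 (234°, 53 nmi): east 53 sin 234° = -42.88, north 53 cos 234° = -31.15
Leg 2 (312°, 40 nmi): east 40 sin 312° = -29.73, north 40 cos 312° = 26.77
Current position: (-72.60, -4.39). Target: (3, -27). Remaining: Δeast = 75.60, Δnorth = -22.61.
Bearing = atan2(75.60, -22.61) mod 360° = 106.65°; distance = √((75.60)² + (-22.61)²) = 78.913 nmi.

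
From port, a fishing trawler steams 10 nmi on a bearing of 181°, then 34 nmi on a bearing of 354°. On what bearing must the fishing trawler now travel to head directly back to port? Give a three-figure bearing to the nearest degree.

Leg 1 (181°, 10 nmi): east 10 sin 181° = -0.17, north 10 cos 181° = -10.00
Leg 2 (354°, 34 nmi): east 34 sin 354° = -3.55, north 34 cos 354° = 33.81
Net displacement: -3.73 east, 23.82 north. Direction back to start is (3.73, -23.82): bearing = atan2(3.73, -23.82) mod 360° = 171.10° ≈ 171°.

171°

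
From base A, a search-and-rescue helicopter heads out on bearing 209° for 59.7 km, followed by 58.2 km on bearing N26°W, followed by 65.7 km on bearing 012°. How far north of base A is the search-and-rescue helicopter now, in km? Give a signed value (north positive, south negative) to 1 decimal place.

64.4 km

Leg 1 (209°, 59.7 km): east 59.7 sin 209° = -28.94, north 59.7 cos 209° = -52.21
Leg 2 (N26°W, 58.2 km): east 58.2 sin 334° = -25.51, north 58.2 cos 334° = 52.31
Leg 3 (012°, 65.7 km): east 65.7 sin 12° = 13.66, north 65.7 cos 12° = 64.26
Net north component: 64.36 km.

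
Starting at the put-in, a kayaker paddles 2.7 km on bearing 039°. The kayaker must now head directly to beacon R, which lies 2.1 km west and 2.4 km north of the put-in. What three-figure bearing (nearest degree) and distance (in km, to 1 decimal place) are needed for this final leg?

275°, 3.8 km

Leg 1 (039°, 2.7 km): east 2.7 sin 39° = 1.70, north 2.7 cos 39° = 2.10
Current position: (1.70, 2.10). Target: (-2.1, 2.4). Remaining: Δeast = -3.80, Δnorth = 0.30.
Bearing = atan2(-3.80, 0.30) mod 360° = 274.54°; distance = √((-3.80)² + (0.30)²) = 3.811 km.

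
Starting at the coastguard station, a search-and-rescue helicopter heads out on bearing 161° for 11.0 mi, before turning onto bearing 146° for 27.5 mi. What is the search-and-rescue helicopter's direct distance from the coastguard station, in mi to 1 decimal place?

Leg 1 (161°, 11.0 mi): east 11.0 sin 161° = 3.58, north 11.0 cos 161° = -10.40
Leg 2 (146°, 27.5 mi): east 27.5 sin 146° = 15.38, north 27.5 cos 146° = -22.80
Net: 18.96 east, -33.20 north. Distance = √((18.96)² + (-33.20)²) = 38.231 mi.

38.2 mi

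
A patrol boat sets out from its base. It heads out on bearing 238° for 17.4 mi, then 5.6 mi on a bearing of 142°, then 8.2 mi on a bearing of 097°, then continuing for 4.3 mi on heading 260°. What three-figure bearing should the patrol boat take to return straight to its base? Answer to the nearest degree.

026°

Leg 1 (238°, 17.4 mi): east 17.4 sin 238° = -14.76, north 17.4 cos 238° = -9.22
Leg 2 (142°, 5.6 mi): east 5.6 sin 142° = 3.45, north 5.6 cos 142° = -4.41
Leg 3 (097°, 8.2 mi): east 8.2 sin 97° = 8.14, north 8.2 cos 97° = -1.00
Leg 4 (260°, 4.3 mi): east 4.3 sin 260° = -4.23, north 4.3 cos 260° = -0.75
Net displacement: -7.40 east, -15.38 north. Direction back to start is (7.40, 15.38): bearing = atan2(7.40, 15.38) mod 360° = 25.71° ≈ 026°.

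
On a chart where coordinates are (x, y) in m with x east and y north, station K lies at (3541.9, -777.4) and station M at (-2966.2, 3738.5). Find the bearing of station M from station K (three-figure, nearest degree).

305°

Δeast = -2966.2 − 3541.9 = -6508.10; Δnorth = 3738.5 − -777.4 = 4515.90.
Bearing = atan2(Δeast, Δnorth) mod 360° = 304.76° ≈ 305°.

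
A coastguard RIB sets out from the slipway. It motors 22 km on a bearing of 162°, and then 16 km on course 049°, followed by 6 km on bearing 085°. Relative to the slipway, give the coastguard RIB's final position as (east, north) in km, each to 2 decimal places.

Leg 1 (162°, 22 km): east 22 sin 162° = 6.80, north 22 cos 162° = -20.92
Leg 2 (049°, 16 km): east 16 sin 49° = 12.08, north 16 cos 49° = 10.50
Leg 3 (085°, 6 km): east 6 sin 85° = 5.98, north 6 cos 85° = 0.52
Summing: 24.85 km east, -9.90 km north → (24.85, -9.90).

(24.85, -9.90)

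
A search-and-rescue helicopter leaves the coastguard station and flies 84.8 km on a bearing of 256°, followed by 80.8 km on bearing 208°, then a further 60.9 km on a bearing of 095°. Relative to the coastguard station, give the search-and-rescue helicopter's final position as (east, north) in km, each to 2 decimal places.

(-59.55, -97.16)

Leg 1 (256°, 84.8 km): east 84.8 sin 256° = -82.28, north 84.8 cos 256° = -20.51
Leg 2 (208°, 80.8 km): east 80.8 sin 208° = -37.93, north 80.8 cos 208° = -71.34
Leg 3 (095°, 60.9 km): east 60.9 sin 95° = 60.67, north 60.9 cos 95° = -5.31
Summing: -59.55 km east, -97.16 km north → (-59.55, -97.16).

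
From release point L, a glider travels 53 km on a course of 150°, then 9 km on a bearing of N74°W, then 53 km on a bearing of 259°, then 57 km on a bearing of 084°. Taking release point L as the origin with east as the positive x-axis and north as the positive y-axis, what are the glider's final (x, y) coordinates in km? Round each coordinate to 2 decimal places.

(22.51, -47.57)

Leg 1 (150°, 53 km): east 53 sin 150° = 26.50, north 53 cos 150° = -45.90
Leg 2 (N74°W, 9 km): east 9 sin 286° = -8.65, north 9 cos 286° = 2.48
Leg 3 (259°, 53 km): east 53 sin 259° = -52.03, north 53 cos 259° = -10.11
Leg 4 (084°, 57 km): east 57 sin 84° = 56.69, north 57 cos 84° = 5.96
Summing: 22.51 km east, -47.57 km north → (22.51, -47.57).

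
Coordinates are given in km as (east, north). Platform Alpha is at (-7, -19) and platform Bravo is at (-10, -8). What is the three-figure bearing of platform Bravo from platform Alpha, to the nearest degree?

345°

Δeast = -10 − -7 = -3.00; Δnorth = -8 − -19 = 11.00.
Bearing = atan2(Δeast, Δnorth) mod 360° = 344.74° ≈ 345°.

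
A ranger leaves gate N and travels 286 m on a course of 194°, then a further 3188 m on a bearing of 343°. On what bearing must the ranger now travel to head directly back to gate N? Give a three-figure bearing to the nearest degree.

160°

Leg 1 (194°, 286 m): east 286 sin 194° = -69.19, north 286 cos 194° = -277.50
Leg 2 (343°, 3188 m): east 3188 sin 343° = -932.08, north 3188 cos 343° = 3048.70
Net displacement: -1001.27 east, 2771.19 north. Direction back to start is (1001.27, -2771.19): bearing = atan2(1001.27, -2771.19) mod 360° = 160.13° ≈ 160°.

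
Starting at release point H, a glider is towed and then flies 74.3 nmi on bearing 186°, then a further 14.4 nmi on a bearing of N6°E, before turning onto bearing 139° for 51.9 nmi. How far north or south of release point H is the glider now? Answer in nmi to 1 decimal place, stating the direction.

98.7 nmi south

Leg 1 (186°, 74.3 nmi): east 74.3 sin 186° = -7.77, north 74.3 cos 186° = -73.89
Leg 2 (N6°E, 14.4 nmi): east 14.4 sin 6° = 1.51, north 14.4 cos 6° = 14.32
Leg 3 (139°, 51.9 nmi): east 51.9 sin 139° = 34.05, north 51.9 cos 139° = -39.17
Net north component: -98.74 nmi.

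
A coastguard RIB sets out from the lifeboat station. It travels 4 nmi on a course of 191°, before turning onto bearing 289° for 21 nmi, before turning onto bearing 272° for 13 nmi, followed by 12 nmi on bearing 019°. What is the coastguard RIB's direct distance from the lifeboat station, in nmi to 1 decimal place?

33.1 nmi

Leg 1 (191°, 4 nmi): east 4 sin 191° = -0.76, north 4 cos 191° = -3.93
Leg 2 (289°, 21 nmi): east 21 sin 289° = -19.86, north 21 cos 289° = 6.84
Leg 3 (272°, 13 nmi): east 13 sin 272° = -12.99, north 13 cos 272° = 0.45
Leg 4 (019°, 12 nmi): east 12 sin 19° = 3.91, north 12 cos 19° = 11.35
Net: -29.70 east, 14.71 north. Distance = √((-29.70)² + (14.71)²) = 33.147 nmi.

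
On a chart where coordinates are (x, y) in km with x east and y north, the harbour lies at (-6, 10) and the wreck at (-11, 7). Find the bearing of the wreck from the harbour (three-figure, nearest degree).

239°

Δeast = -11 − -6 = -5.00; Δnorth = 7 − 10 = -3.00.
Bearing = atan2(Δeast, Δnorth) mod 360° = 239.04° ≈ 239°.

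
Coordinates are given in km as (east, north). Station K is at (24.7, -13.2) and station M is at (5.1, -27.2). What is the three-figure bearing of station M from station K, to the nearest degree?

234°

Δeast = 5.1 − 24.7 = -19.60; Δnorth = -27.2 − -13.2 = -14.00.
Bearing = atan2(Δeast, Δnorth) mod 360° = 234.46° ≈ 234°.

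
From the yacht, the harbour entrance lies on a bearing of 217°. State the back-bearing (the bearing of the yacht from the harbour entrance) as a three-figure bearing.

037°

Back-bearing = 217° − 180° = 037°.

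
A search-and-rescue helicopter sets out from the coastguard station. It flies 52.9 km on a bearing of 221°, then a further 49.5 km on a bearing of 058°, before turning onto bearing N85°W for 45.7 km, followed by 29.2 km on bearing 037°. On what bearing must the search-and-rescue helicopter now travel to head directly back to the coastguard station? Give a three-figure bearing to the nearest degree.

123°

Leg 1 (221°, 52.9 km): east 52.9 sin 221° = -34.71, north 52.9 cos 221° = -39.92
Leg 2 (058°, 49.5 km): east 49.5 sin 58° = 41.98, north 49.5 cos 58° = 26.23
Leg 3 (N85°W, 45.7 km): east 45.7 sin 275° = -45.53, north 45.7 cos 275° = 3.98
Leg 4 (037°, 29.2 km): east 29.2 sin 37° = 17.57, north 29.2 cos 37° = 23.32
Net displacement: -20.68 east, 13.61 north. Direction back to start is (20.68, -13.61): bearing = atan2(20.68, -13.61) mod 360° = 123.35° ≈ 123°.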